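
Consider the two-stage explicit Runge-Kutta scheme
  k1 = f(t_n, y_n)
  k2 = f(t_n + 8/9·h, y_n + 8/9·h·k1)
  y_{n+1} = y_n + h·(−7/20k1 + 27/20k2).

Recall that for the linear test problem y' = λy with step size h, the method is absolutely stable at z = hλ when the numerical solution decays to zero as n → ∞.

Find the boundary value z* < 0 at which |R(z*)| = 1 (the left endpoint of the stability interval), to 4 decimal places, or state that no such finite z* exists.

left endpoint -0.8333.

Set f=λy, z=hλ:
  k1=λy_n ⇒ h·k1=z·y_n;  k2=λ(1+8/9z)y_n ⇒ h·k2=z(1+8/9z)y_n
  y_{n+1}/y_n = 1 − 7/20z + 27/20z(1+8/9z) = 1 + z + 6/5z²
  ⇒ R(z) = 1 + z + 6/5z².

Need |R(x)|<1, x<0.
x=-1.68: |R|=2.7069
R=1: x+6/5x²=0 ⇒ x=−5/6=-0.8333; min R=1−1/(4·6/5)=0.7917>−1
Confirm numerically:
  x=-0.806: |R|=0.97356 <1
  x=-0.801: |R|=0.96892 <1
  x=-0.637: |R|=0.84992 <1
  x=-0.445: |R|=0.79263 <1
  x=-1.056: |R|=1.28216 >1
  x=-0.968: |R|=1.15643 >1
So |R|<1 on (-0.8333, 0).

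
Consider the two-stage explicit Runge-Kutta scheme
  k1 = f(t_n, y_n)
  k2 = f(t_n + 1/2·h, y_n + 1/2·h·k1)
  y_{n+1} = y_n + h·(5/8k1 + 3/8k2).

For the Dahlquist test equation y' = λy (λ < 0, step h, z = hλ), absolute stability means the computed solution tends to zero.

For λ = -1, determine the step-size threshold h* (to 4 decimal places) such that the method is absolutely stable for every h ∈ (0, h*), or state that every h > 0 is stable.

(-5.3333,0); λ=-1 ⇒ h* = (16/3)/1 = 5.3333.

On y'=λy, z=hλ:
  k1=λy_n ⇒ h·k1=z·y_n;  k2=λ(1+1/2z)y_n ⇒ h·k2=z(1+1/2z)y_n
  y_{n+1}/y_n = 1 + 5/8z + 3/8z(1+1/2z) = 1 + z + 3/16z²
  R(z) = 1 + z + 3/16z².

Boundary: |R(x)|=1, x<0.
x=-1.69: |R|=0.1545
R=1: x+3/16x²=0 ⇒ x=−16/3=-5.3333; min R=1−1/(4·3/16)=-0.3333>−1
Confirm numerically:
  x=-5.033: |R|=0.71658 <1
  x=-3.624: |R|=0.16149 <1
  x=-3.516: |R|=0.19808 <1
  x=-2.306: |R|=0.30894 <1
  x=-5.856: |R|=1.57389 >1
  x=-5.531: |R|=1.20499 >1
  x=-5.411: |R|=1.07880 >1
Stable set (-5.3333, 0).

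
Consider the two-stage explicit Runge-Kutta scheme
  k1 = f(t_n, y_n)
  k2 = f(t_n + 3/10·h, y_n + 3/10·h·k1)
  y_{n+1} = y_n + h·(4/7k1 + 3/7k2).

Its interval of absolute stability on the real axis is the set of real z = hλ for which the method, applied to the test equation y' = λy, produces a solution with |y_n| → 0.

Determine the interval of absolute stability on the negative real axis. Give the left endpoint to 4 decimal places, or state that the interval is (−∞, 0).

On y'=λy, z=hλ:
  k1=λy_n ⇒ h·k1=z·y_n;  k2=λ(1+3/10z)y_n ⇒ h·k2=z(1+3/10z)y_n
  y_{n+1}/y_n = 1 + 4/7z + 3/7z(1+3/10z) = 1 + z + 9/70z²
  ⇒ R(z) = 1 + z + 9/70z².

Find x<0 with |R(x)|<1.
x=-0.76: |R|=0.3143
R=1: x+9/70x²=0 ⇒ x=−70/9=-7.7778; min R=1−1/(4·9/70)=-0.9444>−1
Confirm numerically:
  x=-6.820: |R|=0.16017 <1
  x=-5.934: |R|=0.40670 <1
  x=-5.396: |R|=0.65241 <1
  x=-8.252: |R|=1.50314 >1
  x=-7.885: |R|=1.10870 >1
So |R|<1 on (-7.7778, 0).

(-7.7778, 0).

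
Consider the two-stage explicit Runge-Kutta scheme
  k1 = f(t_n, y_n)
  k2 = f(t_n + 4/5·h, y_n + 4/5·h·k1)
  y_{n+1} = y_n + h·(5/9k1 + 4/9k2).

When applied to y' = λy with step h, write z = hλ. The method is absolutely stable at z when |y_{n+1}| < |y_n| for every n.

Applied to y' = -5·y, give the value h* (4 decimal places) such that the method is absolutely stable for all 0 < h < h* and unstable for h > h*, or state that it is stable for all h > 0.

With y'=λy (z=hλ):
  k1=λy_n ⇒ h·k1=z·y_n;  k2=λ(1+4/5z)y_n ⇒ h·k2=z(1+4/5z)y_n
  y_{n+1}/y_n = 1 + 5/9z + 4/9z(1+4/5z) = 1 + z + 16/45z²
  ⇒ R(z) = 1 + z + 16/45z².

Boundary: |R(x)|=1, x<0.
x=-1.05: |R|=0.3420
R=1: x+16/45x²=0 ⇒ x=−45/16=-2.8125; min R=1−1/(4·16/45)=0.2969>−1
Confirm numerically:
  x=-2.367: |R|=0.62507 <1
  x=-1.552: |R|=0.30443 <1
  x=-1.448: |R|=0.29749 <1
  x=-1.384: |R|=0.29705 <1
  x=-3.233: |R|=1.48337 >1
  x=-2.900: |R|=1.09022 >1
  x=-2.875: |R|=1.06389 >1
Stable set (-2.8125, 0).

(-2.8125,0); λ=-5 ⇒ h* = (45/16)/5 = 0.5625.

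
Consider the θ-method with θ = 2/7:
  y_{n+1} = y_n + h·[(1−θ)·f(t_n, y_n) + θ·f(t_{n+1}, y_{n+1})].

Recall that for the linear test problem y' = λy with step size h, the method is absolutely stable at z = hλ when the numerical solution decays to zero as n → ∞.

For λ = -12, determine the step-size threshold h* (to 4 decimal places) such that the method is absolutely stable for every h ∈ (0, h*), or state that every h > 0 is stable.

Test eqn y'=λy, z=hλ:
  y_{n+1} = y_n + z·[5/7·y_n + 2/7·y_{n+1}] ⇒ (1 − 2/7z)y_{n+1} = (1 + 5/7z)y_n
  R(z) = (1 + 5/7z)/(1 − 2/7z).

Solve |R(x)|<1 on ℝ⁻.
x=-1.44: |R|=0.0202
R=−1: 1+5/7x = −1+2/7x ⇒ -3/7x=2 ⇒ x=2/(-3/7)=-4.6667
Confirm numerically:
  x=-3.046: |R|=0.62863 <1
  x=-2.418: |R|=0.43004 <1
  x=-2.410: |R|=0.42724 <1
  x=-5.222: |R|=1.09551 >1
  x=-5.157: |R|=1.08496 >1
Stable set (-4.6667, 0).

(-4.6667,0); λ=-12 ⇒ h* = (14/3)/12 = 0.3889.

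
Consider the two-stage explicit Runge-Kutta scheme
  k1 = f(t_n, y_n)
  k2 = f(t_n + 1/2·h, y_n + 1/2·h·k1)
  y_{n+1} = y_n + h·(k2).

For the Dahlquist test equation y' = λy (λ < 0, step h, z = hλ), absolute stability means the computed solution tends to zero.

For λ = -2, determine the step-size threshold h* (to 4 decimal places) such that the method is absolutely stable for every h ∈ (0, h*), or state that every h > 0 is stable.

(-2.0000,0); λ=-2 ⇒ h* = (2)/2 = 1.0000.

With y'=λy (z=hλ):
  k1=λy_n ⇒ h·k1=z·y_n;  k2=λ(1+1/2z)y_n ⇒ h·k2=z(1+1/2z)y_n
  y_{n+1}/y_n = 1 + z(1+1/2z) = 1 + z + 1/2z²
  R(z) = 1 + z + 1/2z².

Solve |R(x)|<1 on ℝ⁻.
x=-1.49: |R|=0.6200
R=1: x+1/2x²=0 ⇒ x=−2=-2.0000; min R=1−1/(4·1/2)=0.5000>−1
Confirm numerically:
  x=-1.758: |R|=0.78728 <1
  x=-1.282: |R|=0.53976 <1
  x=-1.154: |R|=0.51186 <1
  x=-0.820: |R|=0.51620 <1
  x=-2.457: |R|=1.56142 >1
  x=-2.168: |R|=1.18211 >1
  x=-2.081: |R|=1.08428 >1
Stable set (-2.0000, 0).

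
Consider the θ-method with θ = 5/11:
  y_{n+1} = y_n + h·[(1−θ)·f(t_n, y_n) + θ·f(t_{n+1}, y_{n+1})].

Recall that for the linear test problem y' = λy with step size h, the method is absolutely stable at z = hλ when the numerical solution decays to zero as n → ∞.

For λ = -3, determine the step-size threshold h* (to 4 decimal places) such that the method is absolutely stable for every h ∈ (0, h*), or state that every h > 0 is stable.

Set f=λy, z=hλ:
  y_{n+1} = y_n + z·[6/11·y_n + 5/11·y_{n+1}] ⇒ (1 − 5/11z)y_{n+1} = (1 + 6/11z)y_n
  R(z) = (1 + 6/11z)/(1 − 5/11z).

Find x<0 with |R(x)|<1.
x=-1.11: |R|=0.2622
R=−1: 1+6/11x = −1+5/11x ⇒ -1/11x=2 ⇒ x=2/(-1/11)=-22.0000
Confirm numerically:
  x=-17.388: |R|=0.95291 <1
  x=-15.429: |R|=0.92545 <1
  x=-14.354: |R|=0.90762 <1
  x=-14.213: |R|=0.90511 <1
  x=-22.359: |R|=1.00292 >1
  x=-22.114: |R|=1.00094 >1
Stable set (-22.0000, 0).

(-22.0000,0); λ=-3 ⇒ h* = (22)/3 = 7.3333.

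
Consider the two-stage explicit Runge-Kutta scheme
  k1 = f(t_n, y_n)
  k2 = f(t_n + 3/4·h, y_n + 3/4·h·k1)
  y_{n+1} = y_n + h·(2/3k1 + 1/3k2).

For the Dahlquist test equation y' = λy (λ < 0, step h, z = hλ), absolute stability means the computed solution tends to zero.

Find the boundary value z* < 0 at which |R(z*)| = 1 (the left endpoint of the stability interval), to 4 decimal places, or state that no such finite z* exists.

With y'=λy (z=hλ):
  k1=λy_n ⇒ h·k1=z·y_n;  k2=λ(1+3/4z)y_n ⇒ h·k2=z(1+3/4z)y_n
  y_{n+1}/y_n = 1 + 2/3z + 1/3z(1+3/4z) = 1 + z + 1/4z²
  Hence R(z) = 1 + z + 1/4z².

Boundary: |R(x)|=1, x<0.
x=-0.82: |R|=0.3481
R=1: x+1/4x²=0 ⇒ x=−4=-4.0000; min R=1−1/(4·1/4)=0.0000>−1
Confirm numerically:
  x=-3.933: |R|=0.93412 <1
  x=-3.218: |R|=0.37088 <1
  x=-2.364: |R|=0.03312 <1
  x=-4.560: |R|=1.63840 >1
  x=-4.301: |R|=1.32365 >1
Interval (-4.0000, 0).

left endpoint -4.0000.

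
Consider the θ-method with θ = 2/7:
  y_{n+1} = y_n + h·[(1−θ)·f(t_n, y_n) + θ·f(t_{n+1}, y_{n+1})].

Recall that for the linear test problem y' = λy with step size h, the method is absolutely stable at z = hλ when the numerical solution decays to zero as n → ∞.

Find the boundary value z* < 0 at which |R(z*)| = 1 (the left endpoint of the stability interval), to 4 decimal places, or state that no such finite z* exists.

z* = -4.6667.

With y'=λy (z=hλ):
  y_{n+1} = y_n + z·[5/7·y_n + 2/7·y_{n+1}] ⇒ (1 − 2/7z)y_{n+1} = (1 + 5/7z)y_n
  so R(z) = (1 + 5/7z)/(1 − 2/7z).

Need |R(x)|<1, x<0.
x=-1.36: |R|=0.0206
R=−1: 1+5/7x = −1+2/7x ⇒ -3/7x=2 ⇒ x=2/(-3/7)=-4.6667
Confirm numerically:
  x=-2.838: |R|=0.56721 <1
  x=-2.792: |R|=0.55308 <1
  x=-2.182: |R|=0.34407 <1
  x=-5.085: |R|=1.07309 >1
  x=-4.988: |R|=1.05679 >1
So |R|<1 on (-4.6667, 0).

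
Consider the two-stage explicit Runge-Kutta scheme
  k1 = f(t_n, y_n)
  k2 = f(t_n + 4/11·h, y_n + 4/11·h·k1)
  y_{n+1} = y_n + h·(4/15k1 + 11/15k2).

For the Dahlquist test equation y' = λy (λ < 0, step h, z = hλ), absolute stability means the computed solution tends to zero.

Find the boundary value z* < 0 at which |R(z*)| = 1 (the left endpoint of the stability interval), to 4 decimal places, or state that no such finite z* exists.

left endpoint -3.7500.

With y'=λy (z=hλ):
  k1=λy_n ⇒ h·k1=z·y_n;  k2=λ(1+4/11z)y_n ⇒ h·k2=z(1+4/11z)y_n
  y_{n+1}/y_n = 1 + 4/15z + 11/15z(1+4/11z) = 1 + z + 4/15z²
  so R(z) = 1 + z + 4/15z².

Find x<0 with |R(x)|<1.
x=-1.13: |R|=0.2105
R=1: x+4/15x²=0 ⇒ x=−15/4=-3.7500; min R=1−1/(4·4/15)=0.0625>−1
Confirm numerically:
  x=-3.531: |R|=0.79379 <1
  x=-2.574: |R|=0.19279 <1
  x=-2.296: |R|=0.10976 <1
  x=-4.197: |R|=1.50028 >1
  x=-4.165: |R|=1.46093 >1
Stable set (-3.7500, 0).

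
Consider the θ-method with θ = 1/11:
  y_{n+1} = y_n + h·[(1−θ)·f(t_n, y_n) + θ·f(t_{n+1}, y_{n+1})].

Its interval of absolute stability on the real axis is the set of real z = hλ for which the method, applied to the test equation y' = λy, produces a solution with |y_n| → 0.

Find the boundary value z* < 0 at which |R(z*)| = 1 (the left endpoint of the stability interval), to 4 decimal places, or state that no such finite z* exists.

Test eqn y'=λy, z=hλ:
  y_{n+1} = y_n + z·[10/11·y_n + 1/11·y_{n+1}] ⇒ (1 − 1/11z)y_{n+1} = (1 + 10/11z)y_n
  so R(z) = (1 + 10/11z)/(1 − 1/11z).

Boundary: |R(x)|=1, x<0.
x=-0.7: |R|=0.3419
R=−1: 1+10/11x = −1+1/11x ⇒ -9/11x=2 ⇒ x=2/(-9/11)=-2.4444
Confirm numerically:
  x=-2.062: |R|=0.73649 <1
  x=-1.349: |R|=0.20164 <1
  x=-1.314: |R|=0.17379 <1
  x=-1.077: |R|=0.01904 <1
  x=-2.824: |R|=1.24711 >1
  x=-2.617: |R|=1.11405 >1
  x=-2.465: |R|=1.01374 >1
Interval (-2.4444, 0).

left endpoint -2.4444.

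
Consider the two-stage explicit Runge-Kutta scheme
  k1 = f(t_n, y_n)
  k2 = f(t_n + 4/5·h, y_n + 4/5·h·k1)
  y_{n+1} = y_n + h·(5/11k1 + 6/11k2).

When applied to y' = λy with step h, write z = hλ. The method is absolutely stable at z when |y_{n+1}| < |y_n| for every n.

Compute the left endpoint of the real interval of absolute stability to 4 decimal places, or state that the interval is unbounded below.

With y'=λy (z=hλ):
  k1=λy_n ⇒ h·k1=z·y_n;  k2=λ(1+4/5z)y_n ⇒ h·k2=z(1+4/5z)y_n
  y_{n+1}/y_n = 1 + 5/11z + 6/11z(1+4/5z) = 1 + z + 24/55z²
  Hence R(z) = 1 + z + 24/55z².

Need |R(x)|<1, x<0.
x=-0.83: |R|=0.4706
R=1: x+24/55x²=0 ⇒ x=−55/24=-2.2917; min R=1−1/(4·24/55)=0.4271>−1
Confirm numerically:
  x=-2.181: |R|=0.89468 <1
  x=-1.429: |R|=0.46207 <1
  x=-0.984: |R|=0.43851 <1
  x=-2.791: |R|=1.60813 >1
  x=-2.706: |R|=1.48924 >1
  x=-2.566: |R|=1.30717 >1
Interval (-2.2917, 0).

left endpoint -2.2917.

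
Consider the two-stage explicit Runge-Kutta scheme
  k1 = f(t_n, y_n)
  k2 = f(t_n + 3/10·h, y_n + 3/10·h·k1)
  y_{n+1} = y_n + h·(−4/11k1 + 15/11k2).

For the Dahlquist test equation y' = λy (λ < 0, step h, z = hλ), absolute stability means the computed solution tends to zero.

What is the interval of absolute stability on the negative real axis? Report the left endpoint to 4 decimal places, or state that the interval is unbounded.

z∈(-2.4444,0).

Test eqn y'=λy, z=hλ:
  k1=λy_n ⇒ h·k1=z·y_n;  k2=λ(1+3/10z)y_n ⇒ h·k2=z(1+3/10z)y_n
  y_{n+1}/y_n = 1 − 4/11z + 15/11z(1+3/10z) = 1 + z + 9/22z²
  Hence R(z) = 1 + z + 9/22z².

Find x<0 with |R(x)|<1.
x=-0.47: |R|=0.6204
R=1: x+9/22x²=0 ⇒ x=−22/9=-2.4444; min R=1−1/(4·9/22)=0.3889>−1
Confirm numerically:
  x=-2.278: |R|=0.84489 <1
  x=-1.869: |R|=0.56002 <1
  x=-1.754: |R|=0.50457 <1
  x=-1.372: |R|=0.39807 <1
  x=-2.980: |R|=1.65289 >1
  x=-2.928: |R|=1.57921 >1
  x=-2.915: |R|=1.56114 >1
Stable set (-2.4444, 0).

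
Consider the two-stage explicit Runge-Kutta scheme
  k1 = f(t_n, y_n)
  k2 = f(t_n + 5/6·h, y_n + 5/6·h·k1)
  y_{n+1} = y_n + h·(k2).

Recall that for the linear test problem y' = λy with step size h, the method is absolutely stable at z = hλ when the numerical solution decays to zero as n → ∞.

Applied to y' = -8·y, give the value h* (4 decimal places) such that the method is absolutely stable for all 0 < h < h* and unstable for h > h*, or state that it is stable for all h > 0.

(-1.2000,0); λ=-8 ⇒ h* = (6/5)/8 = 0.1500.

Set f=λy, z=hλ:
  k1=λy_n ⇒ h·k1=z·y_n;  k2=λ(1+5/6z)y_n ⇒ h·k2=z(1+5/6z)y_n
  y_{n+1}/y_n = 1 + z(1+5/6z) = 1 + z + 5/6z²
  ⇒ R(z) = 1 + z + 5/6z².

Find x<0 with |R(x)|<1.
x=-0.49: |R|=0.7101
R=1: x+5/6x²=0 ⇒ x=−6/5=-1.2000; min R=1−1/(4·5/6)=0.7000>−1
Confirm numerically:
  x=-0.747: |R|=0.71801 <1
  x=-0.592: |R|=0.70005 <1
  x=-0.523: |R|=0.70494 <1
  x=-1.476: |R|=1.33948 >1
  x=-1.427: |R|=1.26994 >1
  x=-1.403: |R|=1.23734 >1
Stable set (-1.2000, 0).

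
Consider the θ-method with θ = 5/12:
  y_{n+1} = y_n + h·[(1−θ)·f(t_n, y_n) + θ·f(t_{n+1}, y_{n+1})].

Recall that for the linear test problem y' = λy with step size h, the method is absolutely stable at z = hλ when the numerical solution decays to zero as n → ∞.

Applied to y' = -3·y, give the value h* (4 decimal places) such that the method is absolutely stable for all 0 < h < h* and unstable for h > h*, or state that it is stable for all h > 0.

With y'=λy (z=hλ):
  y_{n+1} = y_n + z·[7/12·y_n + 5/12·y_{n+1}] ⇒ (1 − 5/12z)y_{n+1} = (1 + 7/12z)y_n
  Hence R(z) = (1 + 7/12z)/(1 − 5/12z).

Solve |R(x)|<1 on ℝ⁻.
x=-0.77: |R|=0.4170
R=−1: 1+7/12x = −1+5/12x ⇒ -1/6x=2 ⇒ x=2/(-1/6)=-12.0000
Confirm numerically:
  x=-8.425: |R|=0.86790 <1
  x=-6.451: |R|=0.74923 <1
  x=-6.045: |R|=0.71794 <1
  x=-12.560: |R|=1.01497 >1
  x=-12.434: |R|=1.01170 >1
Interval (-12.0000, 0).

(-12.0000,0); λ=-3 ⇒ h* = (12)/3 = 4.0000.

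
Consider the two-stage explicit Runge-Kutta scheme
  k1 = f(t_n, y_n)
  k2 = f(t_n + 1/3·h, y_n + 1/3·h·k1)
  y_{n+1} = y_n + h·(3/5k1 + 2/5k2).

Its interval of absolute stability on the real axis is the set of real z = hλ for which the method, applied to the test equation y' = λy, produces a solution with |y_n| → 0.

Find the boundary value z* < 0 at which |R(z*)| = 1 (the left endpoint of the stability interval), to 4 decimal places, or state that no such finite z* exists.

Set f=λy, z=hλ:
  k1=λy_n ⇒ h·k1=z·y_n;  k2=λ(1+1/3z)y_n ⇒ h·k2=z(1+1/3z)y_n
  y_{n+1}/y_n = 1 + 3/5z + 2/5z(1+1/3z) = 1 + z + 2/15z²
  R(z) = 1 + z + 2/15z².

Find x<0 with |R(x)|<1.
x=-0.99: |R|=0.1407
R=1: x+2/15x²=0 ⇒ x=−15/2=-7.5000; min R=1−1/(4·2/15)=-0.8750>−1
Confirm numerically:
  x=-4.012: |R|=0.86585 <1
  x=-3.621: |R|=0.87278 <1
  x=-3.402: |R|=0.85885 <1
  x=-7.996: |R|=1.52880 >1
  x=-7.731: |R|=1.23811 >1
Stable set (-7.5000, 0).

z* = -7.5000.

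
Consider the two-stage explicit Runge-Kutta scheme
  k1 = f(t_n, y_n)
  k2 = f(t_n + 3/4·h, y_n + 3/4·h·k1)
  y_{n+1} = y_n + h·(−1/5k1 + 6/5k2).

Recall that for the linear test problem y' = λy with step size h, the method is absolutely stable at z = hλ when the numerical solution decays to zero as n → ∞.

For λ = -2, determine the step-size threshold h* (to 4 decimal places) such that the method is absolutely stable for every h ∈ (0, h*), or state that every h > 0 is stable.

(-1.1111,0); λ=-2 ⇒ h* = (10/9)/2 = 0.5556.

Test eqn y'=λy, z=hλ:
  k1=λy_n ⇒ h·k1=z·y_n;  k2=λ(1+3/4z)y_n ⇒ h·k2=z(1+3/4z)y_n
  y_{n+1}/y_n = 1 − 1/5z + 6/5z(1+3/4z) = 1 + z + 9/10z²
  Hence R(z) = 1 + z + 9/10z².

Solve |R(x)|<1 on ℝ⁻.
x=-0.62: |R|=0.7260
R=1: x+9/10x²=0 ⇒ x=−10/9=-1.1111; min R=1−1/(4·9/10)=0.7222>−1
Confirm numerically:
  x=-0.875: |R|=0.81406 <1
  x=-0.858: |R|=0.80455 <1
  x=-0.611: |R|=0.72499 <1
  x=-0.569: |R|=0.72238 <1
  x=-1.709: |R|=1.91961 >1
  x=-1.141: |R|=1.03069 >1
So |R|<1 on (-1.1111, 0).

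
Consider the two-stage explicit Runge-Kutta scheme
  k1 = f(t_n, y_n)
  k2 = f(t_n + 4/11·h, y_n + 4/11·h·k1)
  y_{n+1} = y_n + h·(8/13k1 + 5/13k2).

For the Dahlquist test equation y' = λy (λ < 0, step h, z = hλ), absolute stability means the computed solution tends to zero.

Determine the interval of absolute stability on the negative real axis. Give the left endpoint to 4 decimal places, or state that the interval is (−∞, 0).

Test eqn y'=λy, z=hλ:
  k1=λy_n ⇒ h·k1=z·y_n;  k2=λ(1+4/11z)y_n ⇒ h·k2=z(1+4/11z)y_n
  y_{n+1}/y_n = 1 + 8/13z + 5/13z(1+4/11z) = 1 + z + 20/143z²
  Hence R(z) = 1 + z + 20/143z².

Need |R(x)|<1, x<0.
x=-0.61: |R|=0.4420
R=1: x+20/143x²=0 ⇒ x=−143/20=-7.1500; min R=1−1/(4·20/143)=-0.7875>−1
Confirm numerically:
  x=-6.888: |R|=0.74760 <1
  x=-6.701: |R|=0.57920 <1
  x=-5.675: |R|=0.17072 <1
  x=-3.630: |R|=0.78708 <1
  x=-7.535: |R|=1.40573 >1
  x=-7.473: |R|=1.33759 >1
  x=-7.211: |R|=1.06152 >1
Interval (-7.1500, 0).

(-7.1500, 0).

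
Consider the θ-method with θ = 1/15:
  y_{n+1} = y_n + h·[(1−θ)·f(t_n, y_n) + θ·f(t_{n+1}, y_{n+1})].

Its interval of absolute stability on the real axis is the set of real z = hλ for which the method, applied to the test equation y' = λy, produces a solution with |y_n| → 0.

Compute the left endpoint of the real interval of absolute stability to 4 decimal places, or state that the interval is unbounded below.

Set f=λy, z=hλ:
  y_{n+1} = y_n + z·[14/15·y_n + 1/15·y_{n+1}] ⇒ (1 − 1/15z)y_{n+1} = (1 + 14/15z)y_n
  R(z) = (1 + 14/15z)/(1 − 1/15z).

Solve |R(x)|<1 on ℝ⁻.
x=-1.71: |R|=0.5350
R=−1: 1+14/15x = −1+1/15x ⇒ -13/15x=2 ⇒ x=2/(-13/15)=-2.3077
Confirm numerically:
  x=-1.985: |R|=0.75302 <1
  x=-1.505: |R|=0.36777 <1
  x=-1.351: |R|=0.23937 <1
  x=-1.240: |R|=0.14532 <1
  x=-2.886: |R|=1.42033 >1
  x=-2.460: |R|=1.11340 >1
So |R|<1 on (-2.3077, 0).

z* = -2.3077.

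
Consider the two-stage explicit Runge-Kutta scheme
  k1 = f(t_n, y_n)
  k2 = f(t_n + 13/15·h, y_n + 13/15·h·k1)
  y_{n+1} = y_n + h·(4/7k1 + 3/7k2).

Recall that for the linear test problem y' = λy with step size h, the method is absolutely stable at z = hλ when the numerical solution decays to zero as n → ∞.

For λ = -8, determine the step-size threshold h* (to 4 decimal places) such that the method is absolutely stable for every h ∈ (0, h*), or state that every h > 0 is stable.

On y'=λy, z=hλ:
  k1=λy_n ⇒ h·k1=z·y_n;  k2=λ(1+13/15z)y_n ⇒ h·k2=z(1+13/15z)y_n
  y_{n+1}/y_n = 1 + 4/7z + 3/7z(1+13/15z) = 1 + z + 13/35z²
  so R(z) = 1 + z + 13/35z².

Find x<0 with |R(x)|<1.
x=-0.57: |R|=0.5507
R=1: x+13/35x²=0 ⇒ x=−35/13=-2.6923; min R=1−1/(4·13/35)=0.3269>−1
Confirm numerically:
  x=-2.371: |R|=0.71704 <1
  x=-2.348: |R|=0.69972 <1
  x=-1.136: |R|=0.34333 <1
  x=-3.052: |R|=1.40775 >1
  x=-2.975: |R|=1.31237 >1
Interval (-2.6923, 0).

(-2.6923,0); λ=-8 ⇒ h* = (35/13)/8 = 0.3365.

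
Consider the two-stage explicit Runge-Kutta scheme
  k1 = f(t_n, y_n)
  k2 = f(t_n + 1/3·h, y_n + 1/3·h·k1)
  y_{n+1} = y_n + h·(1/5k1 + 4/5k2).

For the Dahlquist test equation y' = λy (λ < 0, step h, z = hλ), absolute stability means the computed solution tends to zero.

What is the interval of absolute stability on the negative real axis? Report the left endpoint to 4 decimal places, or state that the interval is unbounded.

With y'=λy (z=hλ):
  k1=λy_n ⇒ h·k1=z·y_n;  k2=λ(1+1/3z)y_n ⇒ h·k2=z(1+1/3z)y_n
  y_{n+1}/y_n = 1 + 1/5z + 4/5z(1+1/3z) = 1 + z + 4/15z²
  ⇒ R(z) = 1 + z + 4/15z².

Solve |R(x)|<1 on ℝ⁻.
x=-1.22: |R|=0.1769
R=1: x+4/15x²=0 ⇒ x=−15/4=-3.7500; min R=1−1/(4·4/15)=0.0625>−1
Confirm numerically:
  x=-3.647: |R|=0.89983 <1
  x=-2.683: |R|=0.23660 <1
  x=-2.260: |R|=0.10203 <1
  x=-1.545: |R|=0.09154 <1
  x=-4.212: |R|=1.51892 >1
  x=-4.028: |R|=1.29861 >1
Interval (-3.7500, 0).

(-3.7500, 0).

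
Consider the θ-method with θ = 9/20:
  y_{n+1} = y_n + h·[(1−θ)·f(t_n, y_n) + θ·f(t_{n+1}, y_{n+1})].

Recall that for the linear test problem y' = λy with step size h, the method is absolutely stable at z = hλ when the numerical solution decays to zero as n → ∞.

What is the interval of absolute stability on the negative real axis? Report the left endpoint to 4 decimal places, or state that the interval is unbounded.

With y'=λy (z=hλ):
  y_{n+1} = y_n + z·[11/20·y_n + 9/20·y_{n+1}] ⇒ (1 − 9/20z)y_{n+1} = (1 + 11/20z)y_n
  so R(z) = (1 + 11/20z)/(1 − 9/20z).

Find x<0 with |R(x)|<1.
x=-0.53: |R|=0.5721
R=−1: 1+11/20x = −1+9/20x ⇒ -1/10x=2 ⇒ x=2/(-1/10)=-20.0000
Confirm numerically:
  x=-14.465: |R|=0.92629 <1
  x=-12.839: |R|=0.89434 <1
  x=-10.108: |R|=0.82172 <1
  x=-20.334: |R|=1.00329 >1
  x=-20.257: |R|=1.00254 >1
  x=-20.203: |R|=1.00201 >1
So |R|<1 on (-20.0000, 0).

(-20.0000, 0).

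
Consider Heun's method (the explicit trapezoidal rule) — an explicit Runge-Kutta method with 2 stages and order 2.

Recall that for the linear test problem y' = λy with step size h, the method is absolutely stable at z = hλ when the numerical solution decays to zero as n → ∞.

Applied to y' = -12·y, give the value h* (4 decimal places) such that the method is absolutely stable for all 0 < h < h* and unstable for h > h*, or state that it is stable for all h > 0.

On y'=λy, z=hλ:
  order 2, 2-stage ⇒ R(z)=1+z+z^2/2
  (e.g. R(-1.01)=0.50005, |R|=0.50005)

Need |R(x)|<1, x<0.
x=-1.01: |R|=0.5000
|R(-1.67)|=0.7244 |R(-0.77)|=0.5264 |R(-0.58)|=0.5882
Bisect:
  x_lo=-2.4147 |R|=1.5007  x_hi=-0.1150 |R|=0.8916
  mid=-1.26488 |R|=0.53508 →hi
  mid=-1.83980 |R|=0.85263 →hi
  mid=-2.12726 |R|=1.13536 →lo
  mid=-1.98353 |R|=0.98367 →hi
  mid=-2.05539 |R|=1.05693 →lo
  mid=-2.01946 |R|=1.01965 →lo
  mid=-2.00150 |R|=1.00150 →lo
  mid=-1.99251 |R|=0.99254 →hi
  ...
  [-2.00009,-1.99995] ⇒ x*=-2.0000
Stable set (-2.0000, 0).

(-2.0000,0); λ=-12 ⇒ h* = 0.1667.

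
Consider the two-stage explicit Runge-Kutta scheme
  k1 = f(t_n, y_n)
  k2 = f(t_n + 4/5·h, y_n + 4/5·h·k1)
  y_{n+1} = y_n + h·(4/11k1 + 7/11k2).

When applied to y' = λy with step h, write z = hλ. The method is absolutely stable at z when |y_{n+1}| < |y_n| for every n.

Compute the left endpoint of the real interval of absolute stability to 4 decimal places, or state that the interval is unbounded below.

z* = -1.9643.

With y'=λy (z=hλ):
  k1=λy_n ⇒ h·k1=z·y_n;  k2=λ(1+4/5z)y_n ⇒ h·k2=z(1+4/5z)y_n
  y_{n+1}/y_n = 1 + 4/11z + 7/11z(1+4/5z) = 1 + z + 28/55z²
  ⇒ R(z) = 1 + z + 28/55z².

Solve |R(x)|<1 on ℝ⁻.
x=-0.63: |R|=0.5721
R=1: x+28/55x²=0 ⇒ x=−55/28=-1.9643; min R=1−1/(4·28/55)=0.5089>−1
Confirm numerically:
  x=-1.379: |R|=0.58911 <1
  x=-1.371: |R|=0.58591 <1
  x=-0.826: |R|=0.52134 <1
  x=-2.231: |R|=1.30293 >1
  x=-2.220: |R|=1.28900 >1
  x=-2.061: |R|=1.10148 >1
Stable set (-1.9643, 0).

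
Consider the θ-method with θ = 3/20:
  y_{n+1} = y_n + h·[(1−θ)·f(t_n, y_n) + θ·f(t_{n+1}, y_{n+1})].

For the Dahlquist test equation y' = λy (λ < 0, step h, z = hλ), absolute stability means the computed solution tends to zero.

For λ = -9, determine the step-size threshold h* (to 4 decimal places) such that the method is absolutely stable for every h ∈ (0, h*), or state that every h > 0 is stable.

(-2.8571,0); λ=-9 ⇒ h* = (20/7)/9 = 0.3175.

On y'=λy, z=hλ:
  y_{n+1} = y_n + z·[17/20·y_n + 3/20·y_{n+1}] ⇒ (1 − 3/20z)y_{n+1} = (1 + 17/20z)y_n
  ⇒ R(z) = (1 + 17/20z)/(1 − 3/20z).

Need |R(x)|<1, x<0.
x=-1.69: |R|=0.3482
R=−1: 1+17/20x = −1+3/20x ⇒ -7/10x=2 ⇒ x=2/(-7/10)=-2.8571
Confirm numerically:
  x=-1.955: |R|=0.51170 <1
  x=-1.885: |R|=0.46950 <1
  x=-1.789: |R|=0.41049 <1
  x=-1.150: |R|=0.01919 <1
  x=-3.427: |R|=1.26347 >1
  x=-3.176: |R|=1.15118 >1
So |R|<1 on (-2.8571, 0).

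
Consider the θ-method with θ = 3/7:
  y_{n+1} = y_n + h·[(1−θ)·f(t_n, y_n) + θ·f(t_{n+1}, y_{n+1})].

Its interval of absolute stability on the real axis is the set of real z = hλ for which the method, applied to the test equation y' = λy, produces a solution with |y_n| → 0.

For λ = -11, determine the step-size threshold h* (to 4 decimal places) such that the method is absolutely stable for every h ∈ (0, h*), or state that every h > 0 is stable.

With y'=λy (z=hλ):
  y_{n+1} = y_n + z·[4/7·y_n + 3/7·y_{n+1}] ⇒ (1 − 3/7z)y_{n+1} = (1 + 4/7z)y_n
  ⇒ R(z) = (1 + 4/7z)/(1 − 3/7z).

Find x<0 with |R(x)|<1.
x=-0.89: |R|=0.3557
R=−1: 1+4/7x = −1+3/7x ⇒ -1/7x=2 ⇒ x=2/(-1/7)=-14.0000
Confirm numerically:
  x=-10.443: |R|=0.90720 <1
  x=-8.460: |R|=0.82891 <1
  x=-5.922: |R|=0.67383 <1
  x=-14.305: |R|=1.00611 >1
  x=-14.060: |R|=1.00122 >1
Stable set (-14.0000, 0).

(-14.0000,0); λ=-11 ⇒ h* = (14)/11 = 1.2727.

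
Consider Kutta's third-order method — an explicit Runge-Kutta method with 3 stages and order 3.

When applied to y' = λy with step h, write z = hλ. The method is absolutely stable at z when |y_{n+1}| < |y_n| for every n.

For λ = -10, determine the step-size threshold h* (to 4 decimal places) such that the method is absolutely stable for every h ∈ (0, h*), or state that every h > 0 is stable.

(-2.5127,0); λ=-10 ⇒ h* = 0.2513.

On y'=λy, z=hλ:
  order 3, 3-stage ⇒ R(z)=1+z+z^2/2+z^3/6
  (e.g. R(-0.77)=0.45036, |R|=0.45036)

Solve |R(x)|<1 on ℝ⁻.
x=-0.77: |R|=0.4504
|R(-2.8)|=1.5387 |R(-2.38)|=0.7947 |R(-1.29)|=0.1843
Bisect:
  x_lo=-3.3038 |R|=2.8565  x_hi=-0.1526 |R|=0.8585
  mid=-1.72820 |R|=0.09513 →hi
  mid=-2.51600 |R|=1.00536 →lo
  mid=-2.12210 |R|=0.46319 →hi
  mid=-2.31905 |R|=0.70869 →hi
  mid=-2.41753 |R|=0.85016 →hi
  mid=-2.46676 |R|=0.92598 →hi
  mid=-2.49138 |R|=0.96522 →hi
  ...
  [-2.51292,-2.51273] ⇒ x*=-2.5127
Interval (-2.5127, 0).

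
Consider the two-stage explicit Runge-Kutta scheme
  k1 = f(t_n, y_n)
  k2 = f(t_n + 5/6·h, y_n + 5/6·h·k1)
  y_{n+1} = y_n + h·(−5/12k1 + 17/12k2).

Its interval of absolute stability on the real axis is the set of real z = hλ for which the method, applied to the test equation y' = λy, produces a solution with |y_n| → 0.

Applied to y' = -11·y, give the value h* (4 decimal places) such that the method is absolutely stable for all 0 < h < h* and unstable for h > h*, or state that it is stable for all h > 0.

Set f=λy, z=hλ:
  k1=λy_n ⇒ h·k1=z·y_n;  k2=λ(1+5/6z)y_n ⇒ h·k2=z(1+5/6z)y_n
  y_{n+1}/y_n = 1 − 5/12z + 17/12z(1+5/6z) = 1 + z + 85/72z²
  R(z) = 1 + z + 85/72z².

Find x<0 with |R(x)|<1.
x=-1.19: |R|=1.4818
R=1: x+85/72x²=0 ⇒ x=−72/85=-0.8471; min R=1−1/(4·85/72)=0.7882>−1
Confirm numerically:
  x=-0.694: |R|=0.87460 <1
  x=-0.581: |R|=0.81751 <1
  x=-0.554: |R|=0.80833 <1
  x=-0.500: |R|=0.79514 <1
  x=-1.328: |R|=1.75401 >1
  x=-0.898: |R|=1.05400 >1
So |R|<1 on (-0.8471, 0).

(-0.8471,0); λ=-11 ⇒ h* = (72/85)/11 = 0.0770.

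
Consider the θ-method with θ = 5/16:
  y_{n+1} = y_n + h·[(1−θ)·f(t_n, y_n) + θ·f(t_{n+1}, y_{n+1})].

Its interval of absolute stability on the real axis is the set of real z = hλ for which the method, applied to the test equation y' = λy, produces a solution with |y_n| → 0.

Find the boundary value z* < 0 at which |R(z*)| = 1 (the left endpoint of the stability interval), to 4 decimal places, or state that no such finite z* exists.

z* = -5.3333.

Test eqn y'=λy, z=hλ:
  y_{n+1} = y_n + z·[11/16·y_n + 5/16·y_{n+1}] ⇒ (1 − 5/16z)y_{n+1} = (1 + 11/16z)y_n
  so R(z) = (1 + 11/16z)/(1 − 5/16z).

Solve |R(x)|<1 on ℝ⁻.
x=-1.23: |R|=0.1115
R=−1: 1+11/16x = −1+5/16x ⇒ -3/8x=2 ⇒ x=2/(-3/8)=-5.3333
Confirm numerically:
  x=-5.286: |R|=0.99331 <1
  x=-3.880: |R|=0.75367 <1
  x=-2.616: |R|=0.43934 <1
  x=-2.182: |R|=0.29736 <1
  x=-5.562: |R|=1.03132 >1
  x=-5.465: |R|=1.01823 >1
Stable set (-5.3333, 0).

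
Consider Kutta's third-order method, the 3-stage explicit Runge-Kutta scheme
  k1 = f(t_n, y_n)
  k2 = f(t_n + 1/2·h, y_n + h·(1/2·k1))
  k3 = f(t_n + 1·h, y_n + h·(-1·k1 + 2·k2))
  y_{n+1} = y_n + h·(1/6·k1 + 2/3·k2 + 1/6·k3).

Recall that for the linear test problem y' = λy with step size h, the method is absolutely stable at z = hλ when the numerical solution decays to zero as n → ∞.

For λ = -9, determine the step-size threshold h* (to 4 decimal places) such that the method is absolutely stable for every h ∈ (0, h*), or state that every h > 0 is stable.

(-2.5127,0); λ=-9 ⇒ h* = 0.2792.

Test eqn y'=λy, z=hλ:
  order 3, 3-stage ⇒ R(z)=1+z+z^2/2+z^3/6
  (e.g. R(-1.18)=0.24236, |R|=0.24236)

Boundary: |R(x)|=1, x<0.
x=-1.18: |R|=0.2424
|R(-2.22)|=0.5793 |R(-2.06)|=0.3952 |R(-1.59)|=0.0041
Bisect:
  x_lo=-3.0453 |R|=2.1153  x_hi=-0.2345 |R|=0.7908
  mid=-1.63992 |R|=0.03030 →hi
  mid=-2.34261 |R|=0.74134 →hi
  mid=-2.69396 |R|=1.32378 →lo
  mid=-2.51829 |R|=1.00913 →lo
  mid=-2.43045 |R|=0.86972 →hi
  mid=-2.47437 |R|=0.93800 →hi
  mid=-2.49633 |R|=0.97321 →hi
  ...
  [-2.51280,-2.51262] ⇒ x*=-2.5127
Interval (-2.5127, 0).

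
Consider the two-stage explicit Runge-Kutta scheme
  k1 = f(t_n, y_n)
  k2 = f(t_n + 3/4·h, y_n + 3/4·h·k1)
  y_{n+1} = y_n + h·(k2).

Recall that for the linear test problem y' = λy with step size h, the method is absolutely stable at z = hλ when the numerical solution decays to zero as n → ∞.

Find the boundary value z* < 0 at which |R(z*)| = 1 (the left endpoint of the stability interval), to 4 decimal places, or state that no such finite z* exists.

Set f=λy, z=hλ:
  k1=λy_n ⇒ h·k1=z·y_n;  k2=λ(1+3/4z)y_n ⇒ h·k2=z(1+3/4z)y_n
  y_{n+1}/y_n = 1 + z(1+3/4z) = 1 + z + 3/4z²
  so R(z) = 1 + z + 3/4z².

Solve |R(x)|<1 on ℝ⁻.
x=-1.16: |R|=0.8492
R=1: x+3/4x²=0 ⇒ x=−4/3=-1.3333; min R=1−1/(4·3/4)=0.6667>−1
Confirm numerically:
  x=-1.170: |R|=0.85667 <1
  x=-0.719: |R|=0.66872 <1
  x=-0.717: |R|=0.66857 <1
  x=-1.927: |R|=1.85800 >1
  x=-1.724: |R|=1.50513 >1
Stable set (-1.3333, 0).

left endpoint -1.3333.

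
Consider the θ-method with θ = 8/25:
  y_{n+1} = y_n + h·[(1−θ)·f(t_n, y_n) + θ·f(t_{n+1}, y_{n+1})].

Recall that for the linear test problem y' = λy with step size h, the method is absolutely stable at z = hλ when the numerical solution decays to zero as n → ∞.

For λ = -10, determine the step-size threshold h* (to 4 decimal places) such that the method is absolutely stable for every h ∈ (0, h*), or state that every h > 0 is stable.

(-5.5556,0); λ=-10 ⇒ h* = (50/9)/10 = 0.5556.

On y'=λy, z=hλ:
  y_{n+1} = y_n + z·[17/25·y_n + 8/25·y_{n+1}] ⇒ (1 − 8/25z)y_{n+1} = (1 + 17/25z)y_n
  R(z) = (1 + 17/25z)/(1 − 8/25z).

Need |R(x)|<1, x<0.
x=-0.92: |R|=0.2892
R=−1: 1+17/25x = −1+8/25x ⇒ -9/25x=2 ⇒ x=2/(-9/25)=-5.5556
Confirm numerically:
  x=-5.391: |R|=0.97826 <1
  x=-5.366: |R|=0.97489 <1
  x=-4.897: |R|=0.90764 <1
  x=-3.893: |R|=0.73349 <1
  x=-6.038: |R|=1.05923 >1
  x=-5.758: |R|=1.02564 >1
So |R|<1 on (-5.5556, 0).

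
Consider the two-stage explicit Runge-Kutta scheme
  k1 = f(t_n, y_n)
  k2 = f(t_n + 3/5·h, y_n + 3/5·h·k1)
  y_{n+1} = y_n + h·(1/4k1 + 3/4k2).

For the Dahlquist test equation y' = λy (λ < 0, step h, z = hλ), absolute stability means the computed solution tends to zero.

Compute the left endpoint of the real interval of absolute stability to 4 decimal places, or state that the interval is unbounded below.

z* = -2.2222.

Set f=λy, z=hλ:
  k1=λy_n ⇒ h·k1=z·y_n;  k2=λ(1+3/5z)y_n ⇒ h·k2=z(1+3/5z)y_n
  y_{n+1}/y_n = 1 + 1/4z + 3/4z(1+3/5z) = 1 + z + 9/20z²
  so R(z) = 1 + z + 9/20z².

Need |R(x)|<1, x<0.
x=-0.98: |R|=0.4522
R=1: x+9/20x²=0 ⇒ x=−20/9=-2.2222; min R=1−1/(4·9/20)=0.4444>−1
Confirm numerically:
  x=-2.048: |R|=0.83944 <1
  x=-1.884: |R|=0.71326 <1
  x=-1.613: |R|=0.55780 <1
  x=-2.804: |R|=1.73409 >1
  x=-2.383: |R|=1.17241 >1
  x=-2.269: |R|=1.04776 >1
Interval (-2.2222, 0).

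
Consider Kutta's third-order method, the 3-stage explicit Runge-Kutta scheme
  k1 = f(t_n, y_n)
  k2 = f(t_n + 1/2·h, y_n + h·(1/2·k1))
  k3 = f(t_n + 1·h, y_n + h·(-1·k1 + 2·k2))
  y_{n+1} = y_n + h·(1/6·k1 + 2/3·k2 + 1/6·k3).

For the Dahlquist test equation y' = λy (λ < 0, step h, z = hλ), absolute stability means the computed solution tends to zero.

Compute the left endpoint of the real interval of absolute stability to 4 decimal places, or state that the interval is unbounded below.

left endpoint -2.5127.

Test eqn y'=λy, z=hλ:
  order 3, 3-stage ⇒ R(z)=1+z+z^2/2+z^3/6
  (e.g. R(-0.66)=0.50988, |R|=0.50988)

Need |R(x)|<1, x<0.
x=-0.66: |R|=0.5099
|R(-1.94)|=0.2751 |R(-1.7)|=0.0738 |R(-1.12)|=0.2730
Bisect:
  x_lo=-2.9159 |R|=1.7966  x_hi=-0.0937 |R|=0.9105
  mid=-1.50479 |R|=0.05950 →hi
  mid=-2.21032 |R|=0.56733 →hi
  mid=-2.56309 |R|=1.08471 →lo
  mid=-2.38671 |R|=0.80445 →hi
  mid=-2.47490 |R|=0.93885 →hi
  mid=-2.51899 |R|=1.01030 →lo
  mid=-2.49695 |R|=0.97421 →hi
  mid=-2.50797 |R|=0.99217 →hi
  ...
  [-2.51279,-2.51262] ⇒ x*=-2.5127
Interval (-2.5127, 0).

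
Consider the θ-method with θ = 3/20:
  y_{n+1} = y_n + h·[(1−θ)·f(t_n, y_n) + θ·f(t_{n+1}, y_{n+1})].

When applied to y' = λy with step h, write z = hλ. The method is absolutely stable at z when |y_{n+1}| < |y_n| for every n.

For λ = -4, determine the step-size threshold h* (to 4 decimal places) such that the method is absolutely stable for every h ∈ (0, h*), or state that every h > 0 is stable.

Set f=λy, z=hλ:
  y_{n+1} = y_n + z·[17/20·y_n + 3/20·y_{n+1}] ⇒ (1 − 3/20z)y_{n+1} = (1 + 17/20z)y_n
  R(z) = (1 + 17/20z)/(1 − 3/20z).

Solve |R(x)|<1 on ℝ⁻.
x=-1.75: |R|=0.3861
R=−1: 1+17/20x = −1+3/20x ⇒ -7/10x=2 ⇒ x=2/(-7/10)=-2.8571
Confirm numerically:
  x=-2.274: |R|=0.69562 <1
  x=-1.980: |R|=0.52660 <1
  x=-1.811: |R|=0.42413 <1
  x=-3.161: |R|=1.14429 >1
  x=-3.088: |R|=1.11044 >1
Interval (-2.8571, 0).

(-2.8571,0); λ=-4 ⇒ h* = (20/7)/4 = 0.7143.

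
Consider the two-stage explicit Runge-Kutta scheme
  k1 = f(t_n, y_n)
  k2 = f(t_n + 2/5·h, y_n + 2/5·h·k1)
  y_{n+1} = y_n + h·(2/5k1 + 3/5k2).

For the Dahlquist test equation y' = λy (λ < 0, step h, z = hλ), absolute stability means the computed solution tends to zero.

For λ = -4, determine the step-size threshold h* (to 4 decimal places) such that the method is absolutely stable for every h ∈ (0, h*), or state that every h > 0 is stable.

(-4.1667,0); λ=-4 ⇒ h* = (25/6)/4 = 1.0417.

Test eqn y'=λy, z=hλ:
  k1=λy_n ⇒ h·k1=z·y_n;  k2=λ(1+2/5z)y_n ⇒ h·k2=z(1+2/5z)y_n
  y_{n+1}/y_n = 1 + 2/5z + 3/5z(1+2/5z) = 1 + z + 6/25z²
  so R(z) = 1 + z + 6/25z².

Solve |R(x)|<1 on ℝ⁻.
x=-1.35: |R|=0.0874
R=1: x+6/25x²=0 ⇒ x=−25/6=-4.1667; min R=1−1/(4·6/25)=-0.0417>−1
Confirm numerically:
  x=-3.243: |R|=0.28109 <1
  x=-3.069: |R|=0.19150 <1
  x=-2.615: |R|=0.02617 <1
  x=-4.641: |R|=1.52833 >1
  x=-4.411: |R|=1.25866 >1
So |R|<1 on (-4.1667, 0).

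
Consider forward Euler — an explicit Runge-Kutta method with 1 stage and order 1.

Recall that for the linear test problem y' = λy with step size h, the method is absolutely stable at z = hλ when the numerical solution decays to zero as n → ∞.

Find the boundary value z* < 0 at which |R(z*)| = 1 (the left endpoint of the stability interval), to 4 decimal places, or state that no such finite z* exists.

Test eqn y'=λy, z=hλ:
  order 1, 1-stage ⇒ R(z)=1+z
  (e.g. R(-1.42)=-0.42000, |R|=0.42000)

Solve |R(x)|<1 on ℝ⁻.
x=-1.42: |R|=0.4200
|R(-1.93)|=0.9300 |R(-0.73)|=0.2700 |R(-0.59)|=0.4100
Bisect:
  x_lo=-2.7006 |R|=1.7006  x_hi=-0.1225 |R|=0.8775
  mid=-1.41156 |R|=0.41156 →hi
  mid=-2.05610 |R|=1.05610 →lo
  mid=-1.73383 |R|=0.73383 →hi
  mid=-1.89496 |R|=0.89496 →hi
  mid=-1.97553 |R|=0.97553 →hi
  mid=-2.01581 |R|=1.01581 →lo
  mid=-1.99567 |R|=0.99567 →hi
  mid=-2.00574 |R|=1.00574 →lo
  mid=-2.00071 |R|=1.00071 →lo
  mid=-1.99819 |R|=0.99819 →hi
  ...
  [-2.00008,-1.99992] ⇒ x*=-2.0000
Interval (-2.0000, 0).

left endpoint -2.0000.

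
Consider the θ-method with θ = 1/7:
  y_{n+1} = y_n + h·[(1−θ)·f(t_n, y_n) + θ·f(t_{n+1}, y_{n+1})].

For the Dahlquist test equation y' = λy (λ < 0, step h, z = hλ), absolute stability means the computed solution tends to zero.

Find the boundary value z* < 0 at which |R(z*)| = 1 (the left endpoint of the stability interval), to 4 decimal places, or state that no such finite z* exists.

On y'=λy, z=hλ:
  y_{n+1} = y_n + z·[6/7·y_n + 1/7·y_{n+1}] ⇒ (1 − 1/7z)y_{n+1} = (1 + 6/7z)y_n
  R(z) = (1 + 6/7z)/(1 − 1/7z).

Boundary: |R(x)|=1, x<0.
x=-1.31: |R|=0.1035
R=−1: 1+6/7x = −1+1/7x ⇒ -5/7x=2 ⇒ x=2/(-5/7)=-2.8000
Confirm numerically:
  x=-2.620: |R|=0.90644 <1
  x=-1.546: |R|=0.26632 <1
  x=-1.295: |R|=0.09283 <1
  x=-3.301: |R|=1.24318 >1
  x=-3.252: |R|=1.22044 >1
So |R|<1 on (-2.8000, 0).

left endpoint -2.8000.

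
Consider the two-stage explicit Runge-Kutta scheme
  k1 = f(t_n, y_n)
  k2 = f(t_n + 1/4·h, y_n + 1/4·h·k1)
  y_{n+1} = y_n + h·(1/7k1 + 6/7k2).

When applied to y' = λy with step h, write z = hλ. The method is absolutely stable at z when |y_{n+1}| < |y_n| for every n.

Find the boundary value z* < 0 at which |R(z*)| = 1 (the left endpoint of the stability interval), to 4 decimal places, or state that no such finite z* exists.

With y'=λy (z=hλ):
  k1=λy_n ⇒ h·k1=z·y_n;  k2=λ(1+1/4z)y_n ⇒ h·k2=z(1+1/4z)y_n
  y_{n+1}/y_n = 1 + 1/7z + 6/7z(1+1/4z) = 1 + z + 3/14z²
  Hence R(z) = 1 + z + 3/14z².

Boundary: |R(x)|=1, x<0.
x=-0.75: |R|=0.3705
R=1: x+3/14x²=0 ⇒ x=−14/3=-4.6667; min R=1−1/(4·3/14)=-0.1667>−1
Confirm numerically:
  x=-3.275: |R|=0.02335 <1
  x=-2.737: |R|=0.13175 <1
  x=-2.118: |R|=0.15673 <1
  x=-5.052: |R|=1.41715 >1
  x=-4.873: |R|=1.21546 >1
  x=-4.693: |R|=1.02648 >1
So |R|<1 on (-4.6667, 0).

z* = -4.6667.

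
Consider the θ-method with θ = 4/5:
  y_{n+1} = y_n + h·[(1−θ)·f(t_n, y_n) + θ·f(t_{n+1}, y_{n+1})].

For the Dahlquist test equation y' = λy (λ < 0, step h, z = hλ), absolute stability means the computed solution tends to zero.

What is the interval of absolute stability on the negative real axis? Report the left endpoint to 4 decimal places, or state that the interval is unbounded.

Set f=λy, z=hλ:
  y_{n+1} = y_n + z·[1/5·y_n + 4/5·y_{n+1}] ⇒ (1 − 4/5z)y_{n+1} = (1 + 1/5z)y_n
  Hence R(z) = (1 + 1/5z)/(1 − 4/5z).

Solve |R(x)|<1 on ℝ⁻.
x=-1.64: |R|=0.2907
x=-2: |R|=0.2308
x=-10: |R|=0.1111
x=-100: |R|=0.2346
θ=4/5≥1/2 ⇒ |1+1/5x|<|1−4/5x| ∀x<0 ⇒ interval (−∞,0).

(−∞, 0) — no finite endpoint.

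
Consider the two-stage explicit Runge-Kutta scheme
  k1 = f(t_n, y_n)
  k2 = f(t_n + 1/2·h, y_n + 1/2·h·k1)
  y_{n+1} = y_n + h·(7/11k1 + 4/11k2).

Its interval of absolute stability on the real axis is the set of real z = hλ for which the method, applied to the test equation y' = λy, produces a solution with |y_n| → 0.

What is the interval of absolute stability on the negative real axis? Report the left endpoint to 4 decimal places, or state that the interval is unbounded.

(-5.5000, 0).

Set f=λy, z=hλ:
  k1=λy_n ⇒ h·k1=z·y_n;  k2=λ(1+1/2z)y_n ⇒ h·k2=z(1+1/2z)y_n
  y_{n+1}/y_n = 1 + 7/11z + 4/11z(1+1/2z) = 1 + z + 2/11z²
  R(z) = 1 + z + 2/11z².

Solve |R(x)|<1 on ℝ⁻.
x=-0.58: |R|=0.4812
R=1: x+2/11x²=0 ⇒ x=−11/2=-5.5000; min R=1−1/(4·2/11)=-0.3750>−1
Confirm numerically:
  x=-5.120: |R|=0.64625 <1
  x=-3.205: |R|=0.33736 <1
  x=-2.355: |R|=0.34663 <1
  x=-6.040: |R|=1.59302 >1
  x=-5.671: |R|=1.17632 >1
Stable set (-5.5000, 0).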